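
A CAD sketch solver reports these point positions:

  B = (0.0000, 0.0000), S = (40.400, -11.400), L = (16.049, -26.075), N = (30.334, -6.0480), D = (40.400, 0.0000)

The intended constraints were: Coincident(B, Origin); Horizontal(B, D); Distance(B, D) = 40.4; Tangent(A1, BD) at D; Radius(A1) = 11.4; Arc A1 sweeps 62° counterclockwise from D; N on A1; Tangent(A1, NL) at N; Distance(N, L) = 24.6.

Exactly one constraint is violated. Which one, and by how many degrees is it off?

Tangent(A1, NL) at N — off by 7.50°.

B = (0.00, 0.00) ✓; B.y = 0.00, D.y = 0.00 ✓; |BD| = 40.40 ✓; ∠(SD, DB) = 90.00° ✓; |SD| = 11.40 ✓; bearing(S→N) − bearing(S→D) = 62.00° ✓; |SN| = 11.40 ✓; ∠(SN, NL) = 97.50° ✗; |NL| = 24.60 ✓.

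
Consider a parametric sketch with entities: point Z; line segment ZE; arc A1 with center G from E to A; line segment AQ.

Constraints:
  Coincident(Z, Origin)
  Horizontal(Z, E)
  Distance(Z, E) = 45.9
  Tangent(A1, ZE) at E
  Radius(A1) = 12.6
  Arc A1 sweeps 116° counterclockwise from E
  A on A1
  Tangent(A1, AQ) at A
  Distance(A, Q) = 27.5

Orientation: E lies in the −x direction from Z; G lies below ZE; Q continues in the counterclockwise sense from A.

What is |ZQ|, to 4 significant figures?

62.25

Z is at the origin; Z and E share the same y with |ZE| = 45.9 and E on the −x side, so E = (-45.90, 0.000). The tangent condition forces GE to be normal to ZE, so G = E + (0, -12.6) = (-45.90, -12.60). On A1, E sits at bearing 90° from G; a 116° counterclockwise sweep puts A at bearing 206°, so A = G + 12.6·(cos 206°, sin 206°) = (-57.22, -18.12). The tangent condition forces GA to be normal to AQ, so AQ runs along (−sin 206°, cos 206°); with |AQ| = 27.5, Q = (-45.17, -42.84). Then |ZQ| = |Q − Z| = 62.25.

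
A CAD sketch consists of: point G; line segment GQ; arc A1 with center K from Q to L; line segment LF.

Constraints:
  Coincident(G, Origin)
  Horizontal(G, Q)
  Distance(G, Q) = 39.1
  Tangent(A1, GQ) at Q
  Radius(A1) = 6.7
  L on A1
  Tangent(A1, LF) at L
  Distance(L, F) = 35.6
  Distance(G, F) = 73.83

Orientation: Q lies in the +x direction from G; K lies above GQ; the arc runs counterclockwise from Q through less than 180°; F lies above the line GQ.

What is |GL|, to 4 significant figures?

44.07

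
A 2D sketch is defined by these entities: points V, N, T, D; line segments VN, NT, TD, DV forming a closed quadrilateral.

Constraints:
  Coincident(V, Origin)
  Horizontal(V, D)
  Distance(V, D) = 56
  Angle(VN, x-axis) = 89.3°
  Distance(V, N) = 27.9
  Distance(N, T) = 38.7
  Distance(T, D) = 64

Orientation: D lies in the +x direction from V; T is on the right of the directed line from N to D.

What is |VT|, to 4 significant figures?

12.37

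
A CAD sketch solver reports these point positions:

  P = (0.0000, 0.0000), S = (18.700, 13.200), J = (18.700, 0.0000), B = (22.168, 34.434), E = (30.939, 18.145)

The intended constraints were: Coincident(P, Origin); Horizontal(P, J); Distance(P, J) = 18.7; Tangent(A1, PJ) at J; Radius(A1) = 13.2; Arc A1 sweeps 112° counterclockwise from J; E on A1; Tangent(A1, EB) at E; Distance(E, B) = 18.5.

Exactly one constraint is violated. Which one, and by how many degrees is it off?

Tangent(A1, EB) at E — off by 6.30°.

P = (0.00, 0.00) ✓; P.y = 0.00, J.y = 0.00 ✓; |PJ| = 18.70 ✓; ∠(SJ, JP) = 90.00° ✓; |SJ| = 13.20 ✓; bearing(S→E) − bearing(S→J) = 112.0° ✓; |SE| = 13.20 ✓; ∠(SE, EB) = 83.70° ✗; |EB| = 18.50 ✓.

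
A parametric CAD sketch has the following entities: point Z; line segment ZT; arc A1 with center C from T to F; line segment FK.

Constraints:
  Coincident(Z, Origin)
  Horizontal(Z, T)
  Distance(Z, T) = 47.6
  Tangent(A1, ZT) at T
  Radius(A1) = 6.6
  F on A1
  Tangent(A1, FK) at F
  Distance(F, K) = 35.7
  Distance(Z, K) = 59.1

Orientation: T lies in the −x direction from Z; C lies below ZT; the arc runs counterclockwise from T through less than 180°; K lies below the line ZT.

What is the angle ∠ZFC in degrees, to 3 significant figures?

11.2°

Z is at the origin; ZT is horizontal with |ZT| = 47.6 and T on the −x side, so T = (-47.6, 0.00). The tangent condition forces CT to be normal to ZT, so C = T + (0, -6.6) = (-47.6, -6.60). Since CF ⟂ FK (tangency), |CK| = √(6.6² + 35.7²) = 36.3 regardless of where F sits on A1. So K lies on both circle(Z, 59.1) and circle(C, 36.3); the below-ZT intersection is K = (-41.2, -42.3). F is the foot of the tangent from K: F = (-53.8, -8.92).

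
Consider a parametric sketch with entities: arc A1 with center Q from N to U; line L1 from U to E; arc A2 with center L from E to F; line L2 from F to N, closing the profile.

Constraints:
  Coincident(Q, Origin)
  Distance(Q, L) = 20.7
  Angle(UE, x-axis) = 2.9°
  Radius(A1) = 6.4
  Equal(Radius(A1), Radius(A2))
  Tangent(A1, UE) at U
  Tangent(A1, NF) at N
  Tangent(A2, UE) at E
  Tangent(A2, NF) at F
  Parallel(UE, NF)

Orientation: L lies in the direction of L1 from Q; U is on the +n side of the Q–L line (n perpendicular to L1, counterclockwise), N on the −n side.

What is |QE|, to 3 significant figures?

21.7

Tangency of A1 to both parallel lines with radius 6.4 puts U and N at Q ± 6.4·n: U = (-0.324, 6.39), N = (0.324, -6.39). Equal radii place E and F the same way about L: E = L + 6.4·n = (20.3, 7.44), F = L − 6.4·n = (21.0, -5.34). Then |QE| = |E − Q| = 21.7.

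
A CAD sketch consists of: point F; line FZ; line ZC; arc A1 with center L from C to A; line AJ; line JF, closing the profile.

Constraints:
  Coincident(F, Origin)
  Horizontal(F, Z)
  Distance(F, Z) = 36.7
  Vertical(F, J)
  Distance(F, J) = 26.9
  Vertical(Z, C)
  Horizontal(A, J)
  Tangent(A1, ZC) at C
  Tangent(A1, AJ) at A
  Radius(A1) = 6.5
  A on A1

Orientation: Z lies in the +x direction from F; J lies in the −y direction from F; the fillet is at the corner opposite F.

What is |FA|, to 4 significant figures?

40.44

F is at the origin; FZ is horizontal with |FZ| = 36.7 and Z on the +x side, so Z = (36.70, 0.000). F and J share the same x with |FJ| = 26.9 and J on the −y side, so J = (0.000, -26.90). The virtual corner opposite F is at (36.70, -26.90). A1 meets ZC tangentially, so LC is at right angles to ZC and A1 meets AJ tangentially, so LA is at right angles to AJ, with radius 6.5, so the center L sits 6.5 in from both sides at L = (30.20, -20.40). That places the tangent points at C = (36.70, -20.40) on ZC and A = (30.20, -26.90) on AJ. Then |FA| = |A − F| = 40.44.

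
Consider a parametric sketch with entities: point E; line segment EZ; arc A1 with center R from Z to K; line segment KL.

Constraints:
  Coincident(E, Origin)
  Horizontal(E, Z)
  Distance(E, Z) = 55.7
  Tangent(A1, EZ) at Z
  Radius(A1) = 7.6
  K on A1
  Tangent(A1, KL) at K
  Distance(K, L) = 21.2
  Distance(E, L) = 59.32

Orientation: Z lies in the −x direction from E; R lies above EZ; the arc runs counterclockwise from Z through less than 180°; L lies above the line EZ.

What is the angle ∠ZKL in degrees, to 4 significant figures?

130.7°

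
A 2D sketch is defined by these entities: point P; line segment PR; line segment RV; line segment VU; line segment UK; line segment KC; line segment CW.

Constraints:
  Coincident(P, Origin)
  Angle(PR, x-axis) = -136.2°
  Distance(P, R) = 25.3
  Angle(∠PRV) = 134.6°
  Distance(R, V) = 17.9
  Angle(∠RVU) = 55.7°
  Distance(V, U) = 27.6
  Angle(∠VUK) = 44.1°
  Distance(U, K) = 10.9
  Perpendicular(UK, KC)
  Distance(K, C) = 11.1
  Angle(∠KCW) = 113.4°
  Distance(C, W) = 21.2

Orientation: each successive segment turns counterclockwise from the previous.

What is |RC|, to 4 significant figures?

15.30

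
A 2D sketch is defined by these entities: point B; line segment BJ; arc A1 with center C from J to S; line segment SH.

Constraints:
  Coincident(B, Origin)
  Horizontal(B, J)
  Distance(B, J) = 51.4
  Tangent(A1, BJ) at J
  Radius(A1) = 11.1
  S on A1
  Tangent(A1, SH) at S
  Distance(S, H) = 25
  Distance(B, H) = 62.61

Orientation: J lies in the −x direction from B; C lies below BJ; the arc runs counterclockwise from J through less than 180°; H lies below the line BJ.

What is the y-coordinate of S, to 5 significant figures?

-16.311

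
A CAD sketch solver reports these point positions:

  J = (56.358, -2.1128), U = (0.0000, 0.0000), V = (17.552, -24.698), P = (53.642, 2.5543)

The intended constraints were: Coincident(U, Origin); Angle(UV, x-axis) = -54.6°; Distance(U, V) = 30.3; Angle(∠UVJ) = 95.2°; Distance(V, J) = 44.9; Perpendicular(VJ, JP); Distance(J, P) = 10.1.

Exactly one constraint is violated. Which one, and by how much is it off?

Distance(J, P) = 10.1 — off by 4.70.

U = (0.00, 0.00) ✓; UV at -54.60° ✓; |UV| = 30.30 ✓; ∠UVJ = 95.20° ✓; |VJ| = 44.90 ✓; ∠(VJ, JP) = 90.00° ✓; |JP| = 5.400 ✗.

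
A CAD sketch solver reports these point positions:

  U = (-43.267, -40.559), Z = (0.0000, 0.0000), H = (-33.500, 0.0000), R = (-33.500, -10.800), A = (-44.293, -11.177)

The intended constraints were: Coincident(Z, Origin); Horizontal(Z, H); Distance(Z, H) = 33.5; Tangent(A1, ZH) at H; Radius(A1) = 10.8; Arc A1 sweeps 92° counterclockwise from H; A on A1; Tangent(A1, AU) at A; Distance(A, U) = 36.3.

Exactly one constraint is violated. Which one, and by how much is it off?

Distance(A, U) = 36.3 — off by 6.90.

Z = (0.00, 0.00) ✓; Z.y = 0.00, H.y = 0.00 ✓; |ZH| = 33.50 ✓; ∠(RH, HZ) = 90.00° ✓; |RH| = 10.80 ✓; bearing(R→A) − bearing(R→H) = 92.00° ✓; |RA| = 10.80 ✓; ∠(RA, AU) = 90.00° ✓; |AU| = 29.40 ✗.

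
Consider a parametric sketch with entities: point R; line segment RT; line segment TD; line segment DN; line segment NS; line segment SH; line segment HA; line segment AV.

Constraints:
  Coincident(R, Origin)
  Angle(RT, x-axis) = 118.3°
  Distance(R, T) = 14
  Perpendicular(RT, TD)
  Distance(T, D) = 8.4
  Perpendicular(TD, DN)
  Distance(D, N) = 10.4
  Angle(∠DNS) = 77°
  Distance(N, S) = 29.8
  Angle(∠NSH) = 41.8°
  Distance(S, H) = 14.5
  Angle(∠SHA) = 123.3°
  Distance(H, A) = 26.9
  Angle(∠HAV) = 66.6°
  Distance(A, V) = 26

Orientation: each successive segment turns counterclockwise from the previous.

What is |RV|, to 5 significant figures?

12.381

R is at the origin; RT runs at 118.3° with length 14.0, so T = (-6.6372, 12.327). RT is perpendicular to TD, so TD runs at -151.70°; with |TD| = 8.4, D = (-14.033, 8.3443). TD is perpendicular to DN, so DN runs at -61.700°; with |DN| = 10.4, N = (-9.1027, -0.81262). ∠DNS = 77.0° gives NS at 41.300° from the x-axis; with |NS| = 29.8, S = (13.285, 18.855). ∠NSH = 41.8° gives SH at 179.50° from the x-axis; with |SH| = 14.5, H = (-1.2145, 18.982). ∠SHA = 123.3° gives HA at -123.80° from the x-axis; with |HA| = 26.9, A = (-16.179, -3.3715). ∠HAV = 66.6° gives AV at -10.400° from the x-axis; with |AV| = 26.0, V = (9.3940, -8.0650). Then |RV| = |V − R| = 12.381.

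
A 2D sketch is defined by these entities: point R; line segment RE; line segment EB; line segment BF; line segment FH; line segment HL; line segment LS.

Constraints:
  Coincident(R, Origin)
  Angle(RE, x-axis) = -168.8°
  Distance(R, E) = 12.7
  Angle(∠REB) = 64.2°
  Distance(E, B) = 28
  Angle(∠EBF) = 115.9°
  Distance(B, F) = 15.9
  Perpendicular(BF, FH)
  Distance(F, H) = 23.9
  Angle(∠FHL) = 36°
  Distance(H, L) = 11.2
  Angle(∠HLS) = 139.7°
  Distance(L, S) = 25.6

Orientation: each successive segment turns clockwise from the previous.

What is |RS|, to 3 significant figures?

37.5

∠FHL = 36.0° gives HL at 137° from the x-axis; with |HL| = 11.2, L = (6.64, 11.9). ∠HLS = 139.7° gives LS at 97.0° from the x-axis; with |LS| = 25.6, S = (3.52, 37.3). Then |RS| = |S − R| = 37.5.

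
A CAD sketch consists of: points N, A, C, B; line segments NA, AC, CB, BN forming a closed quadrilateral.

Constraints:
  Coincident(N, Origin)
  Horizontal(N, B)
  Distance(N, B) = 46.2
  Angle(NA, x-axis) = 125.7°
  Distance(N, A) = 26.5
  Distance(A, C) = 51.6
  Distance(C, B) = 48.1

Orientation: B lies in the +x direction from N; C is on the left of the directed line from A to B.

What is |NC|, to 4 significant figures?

54.56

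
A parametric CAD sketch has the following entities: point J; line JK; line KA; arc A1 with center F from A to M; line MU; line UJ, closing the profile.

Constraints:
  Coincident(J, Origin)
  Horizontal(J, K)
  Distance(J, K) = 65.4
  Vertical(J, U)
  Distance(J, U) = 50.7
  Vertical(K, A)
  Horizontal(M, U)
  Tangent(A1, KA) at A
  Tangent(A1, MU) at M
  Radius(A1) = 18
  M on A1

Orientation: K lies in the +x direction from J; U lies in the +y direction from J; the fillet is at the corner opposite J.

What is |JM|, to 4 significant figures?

69.41

J is at the origin; J and K share the same y with |JK| = 65.4 and K on the +x side, so K = (65.40, 0.000). JU is vertical with |JU| = 50.7 and U on the +y side, so U = (0.000, 50.70). The virtual corner opposite J is at (65.40, 50.70). A1 meets KA tangentially, so FA is at right angles to KA and the tangent condition forces FM to be normal to MU, with radius 18.0, so the center F sits 18.0 in from both sides at F = (47.40, 32.70). That places the tangent points at A = (65.40, 32.70) on KA and M = (47.40, 50.70) on MU. Then |JM| = |M − J| = 69.41.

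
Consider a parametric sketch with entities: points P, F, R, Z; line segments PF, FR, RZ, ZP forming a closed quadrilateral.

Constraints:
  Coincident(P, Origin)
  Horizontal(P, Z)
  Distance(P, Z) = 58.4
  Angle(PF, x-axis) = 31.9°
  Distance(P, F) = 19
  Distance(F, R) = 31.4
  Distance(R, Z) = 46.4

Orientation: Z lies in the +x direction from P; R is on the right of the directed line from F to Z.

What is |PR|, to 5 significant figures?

27.409

P is at the origin; P and Z share the same y with |PZ| = 58.4 and Z in +x, so Z = (58.4, 0). PF runs at 31.9° with |PF| = 19.0, so F = (16.130, 10.040). R is determined by |FR| = 31.4 and |RZ| = 46.4 together: it lies at the intersection of circle(F, 31.4) and circle(Z, 46.4). With |FZ| = 43.446, the foot of the radical line on FZ is 8.2922 from F and the perpendicular offset is √(31.4² − 8.2922²) = 30.285. Taking the right-of-FZ solution: R = (17.199, -21.341).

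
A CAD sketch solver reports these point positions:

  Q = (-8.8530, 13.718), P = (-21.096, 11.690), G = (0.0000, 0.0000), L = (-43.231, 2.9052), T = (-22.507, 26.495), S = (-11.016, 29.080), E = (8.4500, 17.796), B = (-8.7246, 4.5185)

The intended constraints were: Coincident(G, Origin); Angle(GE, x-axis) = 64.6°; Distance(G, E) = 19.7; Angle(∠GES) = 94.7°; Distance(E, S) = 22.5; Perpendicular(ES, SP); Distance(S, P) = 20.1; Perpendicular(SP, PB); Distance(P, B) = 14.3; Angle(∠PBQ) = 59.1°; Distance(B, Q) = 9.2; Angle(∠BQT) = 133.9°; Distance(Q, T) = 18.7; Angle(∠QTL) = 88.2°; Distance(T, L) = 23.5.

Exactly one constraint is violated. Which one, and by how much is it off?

Distance(T, L) = 23.5 — off by 7.90.

G = (0.00, 0.00) ✓; GE at 64.60° ✓; |GE| = 19.70 ✓; ∠GES = 94.70° ✓; |ES| = 22.50 ✓; ∠(ES, SP) = 90.00° ✓; |SP| = 20.10 ✓; ∠(SP, PB) = 90.00° ✓; |PB| = 14.30 ✓; ∠PBQ = 59.10° ✓; |BQ| = 9.200 ✓; ∠BQT = 133.9° ✓; |QT| = 18.70 ✓; ∠QTL = 88.20° ✓; |TL| = 31.40 ✗.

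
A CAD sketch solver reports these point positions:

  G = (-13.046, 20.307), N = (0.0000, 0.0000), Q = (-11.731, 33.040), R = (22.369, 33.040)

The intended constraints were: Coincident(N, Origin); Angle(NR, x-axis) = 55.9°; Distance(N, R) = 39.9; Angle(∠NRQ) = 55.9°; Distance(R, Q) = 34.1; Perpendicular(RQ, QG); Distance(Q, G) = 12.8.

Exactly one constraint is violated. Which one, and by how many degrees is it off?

Perpendicular(RQ, QG) — off by 5.90°.

N = (0.00, 0.00) ✓; NR at 55.90° ✓; |NR| = 39.90 ✓; ∠NRQ = 55.90° ✓; |RQ| = 34.10 ✓; ∠(RQ, QG) = 84.10° ✗; |QG| = 12.80 ✓.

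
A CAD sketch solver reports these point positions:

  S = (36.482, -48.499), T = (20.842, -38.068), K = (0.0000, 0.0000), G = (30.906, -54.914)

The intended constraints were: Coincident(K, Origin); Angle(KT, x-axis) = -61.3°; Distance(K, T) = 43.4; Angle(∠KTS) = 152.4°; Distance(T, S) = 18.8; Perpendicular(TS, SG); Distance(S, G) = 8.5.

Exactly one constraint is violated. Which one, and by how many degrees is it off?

Perpendicular(TS, SG) — off by 7.30°.

K = (0.00, 0.00) ✓; KT at -61.30° ✓; |KT| = 43.40 ✓; ∠KTS = 152.4° ✓; |TS| = 18.80 ✓; ∠(TS, SG) = 97.30° ✗; |SG| = 8.500 ✓.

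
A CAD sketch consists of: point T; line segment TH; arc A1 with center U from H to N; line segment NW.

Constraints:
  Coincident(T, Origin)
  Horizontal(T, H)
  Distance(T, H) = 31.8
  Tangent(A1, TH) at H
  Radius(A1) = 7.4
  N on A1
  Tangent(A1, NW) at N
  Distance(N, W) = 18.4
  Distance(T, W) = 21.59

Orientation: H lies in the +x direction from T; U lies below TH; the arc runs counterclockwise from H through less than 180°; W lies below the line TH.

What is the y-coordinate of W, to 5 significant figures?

-16.349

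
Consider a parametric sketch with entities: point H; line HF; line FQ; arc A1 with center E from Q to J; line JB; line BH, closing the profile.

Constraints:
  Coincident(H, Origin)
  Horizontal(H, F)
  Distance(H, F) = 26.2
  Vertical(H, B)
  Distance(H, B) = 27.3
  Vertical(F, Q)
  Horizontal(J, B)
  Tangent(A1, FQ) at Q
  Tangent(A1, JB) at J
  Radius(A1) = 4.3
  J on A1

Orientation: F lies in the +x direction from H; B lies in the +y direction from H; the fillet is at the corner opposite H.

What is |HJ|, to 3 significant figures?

35.0

H is at the origin; H and F share the same y with |HF| = 26.2 and F on the +x side, so F = (26.2, 0.00). HB is vertical with |HB| = 27.3 and B on the +y side, so B = (0.00, 27.3). The virtual corner opposite H is at (26.2, 27.3). Since A1 is tangent to FQ there, EQ ⟂ FQ and tangency of A1 to JB means the radius EJ is perpendicular to JB, with radius 4.3, so the center E sits 4.3 in from both sides at E = (21.9, 23.0). That places the tangent points at Q = (26.2, 23.0) on FQ and J = (21.9, 27.3) on JB. Then |HJ| = |J − H| = 35.0.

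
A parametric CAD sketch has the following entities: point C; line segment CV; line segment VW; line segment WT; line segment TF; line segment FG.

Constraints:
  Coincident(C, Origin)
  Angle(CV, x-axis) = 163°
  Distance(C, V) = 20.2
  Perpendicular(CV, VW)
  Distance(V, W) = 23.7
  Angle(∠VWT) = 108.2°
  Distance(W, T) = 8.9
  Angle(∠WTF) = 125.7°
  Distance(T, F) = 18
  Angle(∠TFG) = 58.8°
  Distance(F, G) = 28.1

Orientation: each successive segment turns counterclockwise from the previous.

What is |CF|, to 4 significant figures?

16.12

C is at the origin; CV runs at 163.0° with length 20.2, so V = (-19.32, 5.906). The perpendicularity gives VW at right angles to CV, so VW runs at -107.0°; with |VW| = 23.7, W = (-26.25, -16.76). ∠VWT = 108.2° gives WT at -35.20° from the x-axis; with |WT| = 8.9, T = (-18.97, -21.89). ∠WTF = 125.7° gives TF at 19.10° from the x-axis; with |TF| = 18.0, F = (-1.965, -16.00). Then |CF| = |F − C| = 16.12.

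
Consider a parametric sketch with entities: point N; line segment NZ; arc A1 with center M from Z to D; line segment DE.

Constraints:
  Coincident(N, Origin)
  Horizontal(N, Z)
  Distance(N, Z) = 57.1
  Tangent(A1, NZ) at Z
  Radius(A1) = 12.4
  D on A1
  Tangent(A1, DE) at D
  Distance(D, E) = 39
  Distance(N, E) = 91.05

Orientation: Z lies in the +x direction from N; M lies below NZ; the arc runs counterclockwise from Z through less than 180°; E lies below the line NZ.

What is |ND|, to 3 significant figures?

53.3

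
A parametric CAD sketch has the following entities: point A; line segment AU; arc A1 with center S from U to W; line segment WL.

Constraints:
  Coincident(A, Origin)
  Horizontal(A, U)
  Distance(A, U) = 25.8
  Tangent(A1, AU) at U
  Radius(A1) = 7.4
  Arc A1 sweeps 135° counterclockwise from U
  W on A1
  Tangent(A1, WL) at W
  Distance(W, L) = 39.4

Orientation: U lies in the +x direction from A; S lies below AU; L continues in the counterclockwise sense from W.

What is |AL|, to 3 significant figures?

63.1

A is at the origin; A and U share the same y with |AU| = 25.8 and U on the +x side, so U = (25.8, 0.00). Tangency of A1 to AU means the radius SU is perpendicular to AU, so S = U + (0, -7.4) = (25.8, -7.40). On A1, U sits at bearing 90° from S; a 135° counterclockwise sweep puts W at bearing 225°, so W = S + 7.4·(cos 225°, sin 225°) = (20.6, -12.6). Since A1 is tangent to WL there, SW ⟂ WL, so WL runs along (−sin 225°, cos 225°); with |WL| = 39.4, L = (48.4, -40.5). Then |AL| = |L − A| = 63.1.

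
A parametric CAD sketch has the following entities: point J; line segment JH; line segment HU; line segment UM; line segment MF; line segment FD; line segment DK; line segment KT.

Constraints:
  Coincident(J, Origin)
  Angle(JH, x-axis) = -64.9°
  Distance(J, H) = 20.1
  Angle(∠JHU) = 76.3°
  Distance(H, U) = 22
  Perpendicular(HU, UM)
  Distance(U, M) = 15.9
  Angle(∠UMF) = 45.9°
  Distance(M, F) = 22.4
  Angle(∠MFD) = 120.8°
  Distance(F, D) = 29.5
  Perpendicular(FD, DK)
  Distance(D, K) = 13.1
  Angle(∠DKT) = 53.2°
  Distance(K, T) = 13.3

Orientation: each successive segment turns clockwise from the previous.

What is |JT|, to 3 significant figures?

37.9

J is at the origin; JH runs at -64.9° with length 20.1, so H = (8.53, -18.2). ∠JHU = 76.3° gives HU at -169° from the x-axis; with |HU| = 22.0, U = (-13.0, -22.6). The perpendicularity gives UM at right angles to HU, so UM runs at 101°; with |UM| = 15.9, M = (-16.2, -6.96). ∠UMF = 45.9° gives MF at -32.7° from the x-axis; with |MF| = 22.4, F = (2.67, -19.1). ∠MFD = 120.8° gives FD at -91.9° from the x-axis; with |FD| = 29.5, D = (1.69, -48.5). FD is perpendicular to DK, so DK runs at 178°; with |DK| = 13.1, K = (-11.4, -48.1). ∠DKT = 53.2° gives KT at 51.3° from the x-axis; with |KT| = 13.3, T = (-3.09, -37.7). Then |JT| = |T − J| = 37.9.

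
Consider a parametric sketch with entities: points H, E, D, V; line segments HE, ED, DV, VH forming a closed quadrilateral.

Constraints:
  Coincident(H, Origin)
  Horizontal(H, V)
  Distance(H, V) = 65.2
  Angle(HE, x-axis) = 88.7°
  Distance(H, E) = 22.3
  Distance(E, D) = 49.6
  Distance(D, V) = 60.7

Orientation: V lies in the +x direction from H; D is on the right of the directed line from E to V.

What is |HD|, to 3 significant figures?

28.3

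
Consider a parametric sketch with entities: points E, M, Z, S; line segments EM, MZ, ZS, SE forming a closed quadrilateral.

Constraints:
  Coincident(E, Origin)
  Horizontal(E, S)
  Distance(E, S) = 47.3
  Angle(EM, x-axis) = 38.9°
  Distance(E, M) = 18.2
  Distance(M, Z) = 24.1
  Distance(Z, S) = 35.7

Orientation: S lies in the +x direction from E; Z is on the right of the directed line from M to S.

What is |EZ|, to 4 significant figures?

18.83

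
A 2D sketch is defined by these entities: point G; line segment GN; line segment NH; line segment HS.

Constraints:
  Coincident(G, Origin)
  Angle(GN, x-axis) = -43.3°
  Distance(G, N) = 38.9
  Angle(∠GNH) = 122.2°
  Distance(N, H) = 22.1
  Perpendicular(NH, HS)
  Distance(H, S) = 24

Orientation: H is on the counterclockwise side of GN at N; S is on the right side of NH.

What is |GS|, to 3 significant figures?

71.2

G is at the origin; GN runs at -43.3° with length 38.9, so N = 38.9·(cos -43.3°, sin -43.3°) = (28.3, -26.7). ∠GNH = 122.2°, so NH runs at -43.3° + (180° − 122.2°) = 14.5° from the x-axis; with |NH| = 22.1, H = N + 22.1·(cos 14.5°, sin 14.5°) = (49.7, -21.1). NH is perpendicular to HS; with |HS| = 24.0 on the right of NH, S = H + 24.0·(0.250, -0.968) = (55.7, -44.4). Then |GS| = |S − G| = 71.2.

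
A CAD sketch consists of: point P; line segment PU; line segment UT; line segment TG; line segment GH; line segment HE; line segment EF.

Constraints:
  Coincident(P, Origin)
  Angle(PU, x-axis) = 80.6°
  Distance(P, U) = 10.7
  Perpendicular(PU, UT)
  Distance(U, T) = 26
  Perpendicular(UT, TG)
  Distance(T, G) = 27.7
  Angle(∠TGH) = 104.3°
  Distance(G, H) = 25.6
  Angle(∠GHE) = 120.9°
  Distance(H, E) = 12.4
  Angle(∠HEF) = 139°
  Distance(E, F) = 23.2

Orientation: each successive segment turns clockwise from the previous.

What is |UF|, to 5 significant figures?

9.5493

P is at the origin; PU runs at 80.6° with length 10.7, so U = (1.7476, 10.556). PU ⟂ UT, so UT runs at -9.4000°; with |UT| = 26.0, T = (27.398, 6.3098). UT is perpendicular to TG, so TG runs at -99.400°; with |TG| = 27.7, G = (22.874, -21.018). ∠TGH = 104.3° gives GH at -175.10° from the x-axis; with |GH| = 25.6, H = (-2.6321, -23.205). ∠GHE = 120.9° gives HE at 125.80° from the x-axis; with |HE| = 12.4, E = (-9.8856, -13.148). ∠HEF = 139.0° gives EF at 84.800° from the x-axis; with |EF| = 23.2, F = (-7.7829, 9.9568). Then |UF| = |F − U| = 9.5493.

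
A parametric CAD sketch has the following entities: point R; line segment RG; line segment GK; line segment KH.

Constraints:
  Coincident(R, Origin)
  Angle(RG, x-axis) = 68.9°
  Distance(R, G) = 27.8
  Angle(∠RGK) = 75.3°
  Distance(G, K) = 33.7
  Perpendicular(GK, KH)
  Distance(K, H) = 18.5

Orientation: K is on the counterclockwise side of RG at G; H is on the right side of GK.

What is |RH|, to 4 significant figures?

52.63

R is at the origin; RG runs at 68.9° with length 27.8, so G = 27.8·(cos 68.9°, sin 68.9°) = (10.01, 25.94). ∠RGK = 75.3°, so GK runs at 68.9° + (180° − 75.3°) = 173.6° from the x-axis; with |GK| = 33.7, K = G + 33.7·(cos 173.6°, sin 173.6°) = (-23.48, 29.69). GK is perpendicular to KH; with |KH| = 18.5 on the right of GK, H = K + 18.5·(0.1115, 0.9938) = (-21.42, 48.08). Then |RH| = |H − R| = 52.63.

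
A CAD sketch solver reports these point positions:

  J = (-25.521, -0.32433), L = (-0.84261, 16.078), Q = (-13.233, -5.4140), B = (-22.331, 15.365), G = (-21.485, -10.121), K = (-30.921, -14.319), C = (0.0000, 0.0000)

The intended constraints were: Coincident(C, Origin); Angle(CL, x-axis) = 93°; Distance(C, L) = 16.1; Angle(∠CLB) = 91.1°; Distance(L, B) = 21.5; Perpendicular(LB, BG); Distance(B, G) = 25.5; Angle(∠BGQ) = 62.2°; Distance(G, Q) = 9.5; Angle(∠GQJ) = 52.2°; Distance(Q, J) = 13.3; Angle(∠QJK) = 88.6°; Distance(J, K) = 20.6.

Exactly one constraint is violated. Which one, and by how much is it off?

Distance(J, K) = 20.6 — off by 5.60.

C = (0.00, 0.00) ✓; CL at 93.00° ✓; |CL| = 16.10 ✓; ∠CLB = 91.10° ✓; |LB| = 21.50 ✓; ∠(LB, BG) = 90.00° ✓; |BG| = 25.50 ✓; ∠BGQ = 62.20° ✓; |GQ| = 9.500 ✓; ∠GQJ = 52.20° ✓; |QJ| = 13.30 ✓; ∠QJK = 88.60° ✓; |JK| = 15.00 ✗.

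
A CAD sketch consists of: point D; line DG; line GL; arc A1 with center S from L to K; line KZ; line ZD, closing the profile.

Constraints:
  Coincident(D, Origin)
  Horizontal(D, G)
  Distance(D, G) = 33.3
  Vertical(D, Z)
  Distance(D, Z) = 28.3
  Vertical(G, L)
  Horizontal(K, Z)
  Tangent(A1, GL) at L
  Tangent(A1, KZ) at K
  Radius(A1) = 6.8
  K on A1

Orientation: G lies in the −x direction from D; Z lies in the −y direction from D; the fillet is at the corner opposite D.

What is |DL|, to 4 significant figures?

39.64

D is at the origin; DG is horizontal with |DG| = 33.3 and G on the −x side, so G = (-33.30, 0.000). D and Z share the same x with |DZ| = 28.3 and Z on the −y side, so Z = (0.000, -28.30). The virtual corner opposite D is at (-33.30, -28.30). The tangent condition forces SL to be normal to GL and A1 meets KZ tangentially, so SK is at right angles to KZ, with radius 6.8, so the center S sits 6.8 in from both sides at S = (-26.50, -21.50). That places the tangent points at L = (-33.30, -21.50) on GL and K = (-26.50, -28.30) on KZ. Then |DL| = |L − D| = 39.64.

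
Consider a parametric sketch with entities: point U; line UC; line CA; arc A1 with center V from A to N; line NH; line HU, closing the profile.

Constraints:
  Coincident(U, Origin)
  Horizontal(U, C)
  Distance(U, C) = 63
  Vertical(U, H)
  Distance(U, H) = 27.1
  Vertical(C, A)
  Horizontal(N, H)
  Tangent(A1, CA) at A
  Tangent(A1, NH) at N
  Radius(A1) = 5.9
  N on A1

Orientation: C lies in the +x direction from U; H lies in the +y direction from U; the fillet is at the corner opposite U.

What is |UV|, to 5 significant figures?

60.909

U is at the origin; U and C share the same y with |UC| = 63.0 and C on the +x side, so C = (63.000, 0.0000). UH is vertical with |UH| = 27.1 and H on the +y side, so H = (0.0000, 27.100). The virtual corner opposite U is at (63.000, 27.100). Tangency of A1 to CA means the radius VA is perpendicular to CA and the tangent condition forces VN to be normal to NH, with radius 5.9, so the center V sits 5.9 in from both sides at V = (57.100, 21.200). Then |UV| = |V − U| = 60.909.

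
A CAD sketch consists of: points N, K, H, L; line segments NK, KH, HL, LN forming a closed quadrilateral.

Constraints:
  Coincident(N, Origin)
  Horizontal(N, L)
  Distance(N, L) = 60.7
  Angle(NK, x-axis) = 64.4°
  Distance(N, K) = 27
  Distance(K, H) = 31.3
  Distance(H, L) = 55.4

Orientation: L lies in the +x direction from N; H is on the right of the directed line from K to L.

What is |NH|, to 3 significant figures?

8.53

Checks: N.y = 0.00, L.y = 0.00 ✓; |KH| = 31.30 ✓; |HL| = 55.40 ✓.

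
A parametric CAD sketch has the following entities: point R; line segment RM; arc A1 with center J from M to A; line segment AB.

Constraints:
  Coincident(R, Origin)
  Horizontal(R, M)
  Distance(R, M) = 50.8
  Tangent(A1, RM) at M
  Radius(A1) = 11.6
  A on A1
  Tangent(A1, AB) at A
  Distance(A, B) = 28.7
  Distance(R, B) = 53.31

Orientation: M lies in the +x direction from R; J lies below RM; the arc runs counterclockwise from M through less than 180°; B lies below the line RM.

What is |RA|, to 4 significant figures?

40.62

R is at the origin; R and M share the same y with |RM| = 50.8 and M on the +x side, so M = (50.80, 0.000). Since A1 is tangent to RM there, JM ⟂ RM, so J = M + (0, -11.6) = (50.80, -11.60). Since JA ⟂ AB (tangency), |JB| = √(11.6² + 28.7²) = 30.96 regardless of where A sits on A1. So B lies on both circle(R, 53.31) and circle(J, 30.96); the below-RM intersection is B = (36.36, -38.98). A is the foot of the tangent from B: A = (39.26, -10.43).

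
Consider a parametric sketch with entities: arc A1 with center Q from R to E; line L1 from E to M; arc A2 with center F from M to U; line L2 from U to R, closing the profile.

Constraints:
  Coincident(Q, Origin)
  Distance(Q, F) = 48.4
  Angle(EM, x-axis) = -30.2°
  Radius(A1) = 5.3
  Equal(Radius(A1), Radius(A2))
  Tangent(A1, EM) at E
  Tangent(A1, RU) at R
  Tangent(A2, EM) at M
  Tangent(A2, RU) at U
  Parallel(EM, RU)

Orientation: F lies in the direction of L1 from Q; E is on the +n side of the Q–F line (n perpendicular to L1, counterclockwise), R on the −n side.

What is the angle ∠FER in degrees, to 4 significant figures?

83.75°

The slot axis is L1's direction at -30.2°, so u = (cos -30.2°, sin -30.2°) = (0.8643, -0.5030) and n = (−sin -30.2°, cos -30.2°) = (0.5030, 0.8643). Q is at the origin and F lies 48.4 along u from Q, so F = 48.4·u = (41.83, -24.35). Tangency of A1 to both parallel lines with radius 5.3 puts E and R at Q ± 5.3·n: E = (2.666, 4.581), R = (-2.666, -4.581). Then cos ∠FER = EF·ER / (|EF||ER|), giving 83.75°.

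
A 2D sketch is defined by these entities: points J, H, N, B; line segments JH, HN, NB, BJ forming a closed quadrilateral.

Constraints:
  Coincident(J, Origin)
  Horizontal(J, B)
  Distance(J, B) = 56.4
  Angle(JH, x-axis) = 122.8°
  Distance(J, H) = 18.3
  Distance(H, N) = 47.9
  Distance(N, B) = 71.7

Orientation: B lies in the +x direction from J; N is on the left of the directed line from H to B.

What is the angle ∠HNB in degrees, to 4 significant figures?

65.93°

J is at the origin; JB is horizontal with |JB| = 56.4 and B in +x, so B = (56.4, 0). JH runs at 122.8° with |JH| = 18.3, so H = (-9.913, 15.38). N is determined by |HN| = 47.9 and |NB| = 71.7 together: it lies at the intersection of circle(H, 47.9) and circle(B, 71.7). With |HB| = 68.07, the foot of the radical line on HB is 13.13 from H and the perpendicular offset is √(47.9² − 13.13²) = 46.07. Taking the left-of-HB solution: N = (13.29, 57.29).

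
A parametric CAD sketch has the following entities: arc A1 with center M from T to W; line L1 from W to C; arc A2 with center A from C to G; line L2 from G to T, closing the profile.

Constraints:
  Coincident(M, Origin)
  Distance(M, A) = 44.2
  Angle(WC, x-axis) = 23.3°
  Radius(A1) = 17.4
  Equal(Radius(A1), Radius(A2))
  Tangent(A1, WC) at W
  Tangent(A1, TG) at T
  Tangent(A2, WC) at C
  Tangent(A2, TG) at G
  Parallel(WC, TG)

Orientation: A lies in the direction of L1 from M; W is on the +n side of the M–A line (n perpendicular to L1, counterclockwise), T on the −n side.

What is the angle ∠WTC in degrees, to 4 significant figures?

51.79°

The slot axis is L1's direction at 23.3°, so u = (cos 23.3°, sin 23.3°) = (0.9184, 0.3955) and n = (−sin 23.3°, cos 23.3°) = (-0.3955, 0.9184). M is at the origin and A lies 44.2 along u from M, so A = 44.2·u = (40.60, 17.48). Tangency of A1 to both parallel lines with radius 17.4 puts W and T at M ± 17.4·n: W = (-6.882, 15.98), T = (6.882, -15.98). Equal radii place C and G the same way about A: C = A + 17.4·n = (33.71, 33.46), G = A − 17.4·n = (47.48, 1.502). Then cos ∠WTC = TW·TC / (|TW||TC|), giving 51.79°.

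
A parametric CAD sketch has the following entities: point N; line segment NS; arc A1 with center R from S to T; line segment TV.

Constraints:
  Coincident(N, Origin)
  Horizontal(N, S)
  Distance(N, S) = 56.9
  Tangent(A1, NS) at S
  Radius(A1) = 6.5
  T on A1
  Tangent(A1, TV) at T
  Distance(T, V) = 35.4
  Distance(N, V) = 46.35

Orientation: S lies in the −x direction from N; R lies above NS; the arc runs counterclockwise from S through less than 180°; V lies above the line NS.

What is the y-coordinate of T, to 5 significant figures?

3.0384

Checks: ∠(RS, SN) = 90.00° ✓; |RT| = 6.500 ✓; ∠(RT, TV) = 90.00° ✓; |TV| = 35.40 ✓; |NV| = 46.35 ✓.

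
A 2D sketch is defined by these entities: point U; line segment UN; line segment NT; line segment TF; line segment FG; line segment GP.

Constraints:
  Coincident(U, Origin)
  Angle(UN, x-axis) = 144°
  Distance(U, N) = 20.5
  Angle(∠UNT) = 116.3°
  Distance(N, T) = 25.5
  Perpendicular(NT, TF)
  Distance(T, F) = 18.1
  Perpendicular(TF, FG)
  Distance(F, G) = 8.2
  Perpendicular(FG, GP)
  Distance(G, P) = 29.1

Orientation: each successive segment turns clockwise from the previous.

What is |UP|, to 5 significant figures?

39.486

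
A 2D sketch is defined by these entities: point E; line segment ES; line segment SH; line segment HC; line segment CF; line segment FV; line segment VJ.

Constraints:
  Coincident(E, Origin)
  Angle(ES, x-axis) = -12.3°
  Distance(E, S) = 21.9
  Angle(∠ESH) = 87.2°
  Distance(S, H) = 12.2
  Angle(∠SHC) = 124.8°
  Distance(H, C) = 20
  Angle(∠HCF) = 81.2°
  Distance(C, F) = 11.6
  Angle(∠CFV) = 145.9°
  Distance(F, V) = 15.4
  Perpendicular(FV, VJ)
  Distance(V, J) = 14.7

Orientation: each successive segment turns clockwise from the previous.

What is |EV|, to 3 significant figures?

4.03

∠HCF = 81.2° gives CF at 101° from the x-axis; with |CF| = 11.6, F = (-2.80, -11.8). ∠CFV = 145.9° gives FV at 66.8° from the x-axis; with |FV| = 15.4, V = (3.26, 2.36). Then |EV| = |V − E| = 4.03.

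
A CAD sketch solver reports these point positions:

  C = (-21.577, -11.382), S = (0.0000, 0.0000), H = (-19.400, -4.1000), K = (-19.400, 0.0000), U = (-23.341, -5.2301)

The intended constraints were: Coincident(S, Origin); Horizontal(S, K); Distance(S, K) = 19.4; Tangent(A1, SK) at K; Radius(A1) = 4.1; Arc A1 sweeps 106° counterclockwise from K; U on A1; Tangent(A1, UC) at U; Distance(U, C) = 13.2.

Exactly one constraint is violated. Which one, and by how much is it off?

Distance(U, C) = 13.2 — off by 6.80.

S = (0.00, 0.00) ✓; S.y = 0.00, K.y = 0.00 ✓; |SK| = 19.40 ✓; ∠(HK, KS) = 90.00° ✓; |HK| = 4.100 ✓; bearing(H→U) − bearing(H→K) = 106.0° ✓; |HU| = 4.100 ✓; ∠(HU, UC) = 90.00° ✓; |UC| = 6.400 ✗.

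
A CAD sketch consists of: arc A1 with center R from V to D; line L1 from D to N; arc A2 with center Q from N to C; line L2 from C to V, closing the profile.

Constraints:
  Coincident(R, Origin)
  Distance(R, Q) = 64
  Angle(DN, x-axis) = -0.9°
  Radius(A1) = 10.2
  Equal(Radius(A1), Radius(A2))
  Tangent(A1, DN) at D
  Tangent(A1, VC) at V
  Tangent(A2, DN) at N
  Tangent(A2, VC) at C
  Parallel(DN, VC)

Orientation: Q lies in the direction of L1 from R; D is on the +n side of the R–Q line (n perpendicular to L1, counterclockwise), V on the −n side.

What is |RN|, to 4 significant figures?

64.81

The slot axis is L1's direction at -0.9°, so u = (cos -0.9°, sin -0.9°) = (0.9999, -0.01571) and n = (−sin -0.9°, cos -0.9°) = (0.01571, 0.9999). R is at the origin and Q lies 64.0 along u from R, so Q = 64.0·u = (63.99, -1.005). Tangency of A1 to both parallel lines with radius 10.2 puts D and V at R ± 10.2·n: D = (0.1602, 10.20), V = (-0.1602, -10.20). Equal radii place N and C the same way about Q: N = Q + 10.2·n = (64.15, 9.193), C = Q − 10.2·n = (63.83, -11.20). Then |RN| = |N − R| = 64.81.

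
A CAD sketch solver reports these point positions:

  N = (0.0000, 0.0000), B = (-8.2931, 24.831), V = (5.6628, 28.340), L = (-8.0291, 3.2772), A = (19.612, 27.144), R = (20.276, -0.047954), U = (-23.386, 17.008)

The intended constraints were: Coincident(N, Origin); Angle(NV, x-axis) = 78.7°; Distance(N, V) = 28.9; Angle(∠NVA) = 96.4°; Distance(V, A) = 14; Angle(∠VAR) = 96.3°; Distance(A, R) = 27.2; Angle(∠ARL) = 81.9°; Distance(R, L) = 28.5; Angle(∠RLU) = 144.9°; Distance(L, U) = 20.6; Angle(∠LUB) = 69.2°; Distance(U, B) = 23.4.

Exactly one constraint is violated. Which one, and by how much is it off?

Distance(U, B) = 23.4 — off by 6.40.

N = (0.00, 0.00) ✓; NV at 78.70° ✓; |NV| = 28.90 ✓; ∠NVA = 96.40° ✓; |VA| = 14.00 ✓; ∠VAR = 96.30° ✓; |AR| = 27.20 ✓; ∠ARL = 81.90° ✓; |RL| = 28.50 ✓; ∠RLU = 144.9° ✓; |LU| = 20.60 ✓; ∠LUB = 69.20° ✓; |UB| = 17.00 ✗.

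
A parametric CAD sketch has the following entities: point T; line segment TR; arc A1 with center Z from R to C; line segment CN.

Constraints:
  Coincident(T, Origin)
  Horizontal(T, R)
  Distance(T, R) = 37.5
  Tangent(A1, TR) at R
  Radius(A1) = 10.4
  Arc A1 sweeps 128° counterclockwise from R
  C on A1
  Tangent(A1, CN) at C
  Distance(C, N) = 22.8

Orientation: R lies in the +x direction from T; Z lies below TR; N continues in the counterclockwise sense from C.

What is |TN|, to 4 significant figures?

55.56

T is at the origin; TR is horizontal with |TR| = 37.5 and R on the +x side, so R = (37.50, 0.000). Tangency of A1 to TR means the radius ZR is perpendicular to TR, so Z = R + (0, -10.4) = (37.50, -10.40). On A1, R sits at bearing 90° from Z; a 128° counterclockwise sweep puts C at bearing 218°, so C = Z + 10.4·(cos 218°, sin 218°) = (29.30, -16.80). Tangency of A1 to CN means the radius ZC is perpendicular to CN, so CN runs along (−sin 218°, cos 218°); with |CN| = 22.8, N = (43.34, -34.77). Then |TN| = |N − T| = 55.56.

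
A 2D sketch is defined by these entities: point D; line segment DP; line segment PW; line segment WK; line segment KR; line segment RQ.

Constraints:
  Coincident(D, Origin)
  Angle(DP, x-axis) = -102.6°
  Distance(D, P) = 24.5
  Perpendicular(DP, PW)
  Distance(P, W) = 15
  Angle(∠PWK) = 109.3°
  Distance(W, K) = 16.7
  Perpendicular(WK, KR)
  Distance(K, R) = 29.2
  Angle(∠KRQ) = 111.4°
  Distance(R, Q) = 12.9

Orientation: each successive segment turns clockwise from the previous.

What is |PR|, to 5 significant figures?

26.369

D is at the origin; DP runs at -102.6° with length 24.5, so P = (-5.3445, -23.910). DP is perpendicular to PW, so PW runs at 167.40°; with |PW| = 15.0, W = (-19.983, -20.638). ∠PWK = 109.3° gives WK at 96.700° from the x-axis; with |WK| = 16.7, K = (-21.932, -4.0519). WK ⟂ KR, so KR runs at 6.7000°; with |KR| = 29.2, R = (7.0689, -0.64508). Then |PR| = |R − P| = 26.369.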